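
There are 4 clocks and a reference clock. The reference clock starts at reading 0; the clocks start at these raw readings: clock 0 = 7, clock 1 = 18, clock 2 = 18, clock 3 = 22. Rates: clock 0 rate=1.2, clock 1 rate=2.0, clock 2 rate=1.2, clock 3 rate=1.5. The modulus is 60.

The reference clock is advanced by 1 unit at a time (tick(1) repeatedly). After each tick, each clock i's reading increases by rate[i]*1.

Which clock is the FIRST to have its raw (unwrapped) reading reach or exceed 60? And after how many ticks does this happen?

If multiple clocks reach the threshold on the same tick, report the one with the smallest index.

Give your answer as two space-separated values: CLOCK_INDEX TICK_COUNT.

clock 0: start=7, rate=1.2, needs 60-7 = 53; ticks = ceil(53/1.2) = ceil(44.1667) = 45; reading at tick 45 = 7 + 1.2*45 = 61.0000
clock 1: start=18, rate=2.0, needs 60-18 = 42; ticks = ceil(42/2.0) = ceil(21.0000) = 21; reading at tick 21 = 18 + 2.0*21 = 60.0000
clock 2: start=18, rate=1.2, needs 60-18 = 42; ticks = ceil(42/1.2) = ceil(35.0000) = 35; reading at tick 35 = 18 + 1.2*35 = 60.0000
clock 3: start=22, rate=1.5, needs 60-22 = 38; ticks = ceil(38/1.5) = ceil(25.3333) = 26; reading at tick 26 = 22 + 1.5*26 = 61.0000
Minimum tick count = 21; winners = [1]; smallest index = 1

Answer: 1 21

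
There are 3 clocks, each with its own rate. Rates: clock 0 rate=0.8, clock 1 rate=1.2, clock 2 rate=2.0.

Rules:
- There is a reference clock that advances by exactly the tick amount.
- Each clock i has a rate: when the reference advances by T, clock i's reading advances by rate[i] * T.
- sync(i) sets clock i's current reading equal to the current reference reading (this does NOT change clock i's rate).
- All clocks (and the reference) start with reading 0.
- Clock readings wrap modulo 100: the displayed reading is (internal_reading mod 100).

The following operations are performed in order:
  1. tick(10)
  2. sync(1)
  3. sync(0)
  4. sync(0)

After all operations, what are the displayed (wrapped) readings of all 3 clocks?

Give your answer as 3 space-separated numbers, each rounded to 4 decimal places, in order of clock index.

After op 1 tick(10): ref=10.0000 raw=[8.0000 12.0000 20.0000]
After op 2 sync(1): ref=10.0000 raw=[8.0000 10.0000 20.0000]
After op 3 sync(0): ref=10.0000 raw=[10.0000 10.0000 20.0000]
After op 4 sync(0): ref=10.0000 raw=[10.0000 10.0000 20.0000]
Wrap final raw readings (mod 100): 10.0000 mod 100 = 10.0000; 10.0000 mod 100 = 10.0000; 20.0000 mod 100 = 20.0000

Answer: 10.0000 10.0000 20.0000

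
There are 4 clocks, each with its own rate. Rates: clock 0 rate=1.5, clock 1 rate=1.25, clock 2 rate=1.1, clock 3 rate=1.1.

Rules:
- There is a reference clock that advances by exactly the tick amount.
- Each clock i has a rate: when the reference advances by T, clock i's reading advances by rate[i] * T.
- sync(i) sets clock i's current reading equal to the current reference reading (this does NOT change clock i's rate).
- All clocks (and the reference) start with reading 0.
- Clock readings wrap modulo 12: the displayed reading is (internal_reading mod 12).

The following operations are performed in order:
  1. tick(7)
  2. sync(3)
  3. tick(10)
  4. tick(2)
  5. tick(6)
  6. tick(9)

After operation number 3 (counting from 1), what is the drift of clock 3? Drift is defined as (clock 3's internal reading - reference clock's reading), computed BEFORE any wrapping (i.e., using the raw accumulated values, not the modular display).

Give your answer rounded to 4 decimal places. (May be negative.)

After op 1 tick(7): ref=7.0000 raw=[10.5000 8.7500 7.7000 7.7000]
After op 2 sync(3): ref=7.0000 raw=[10.5000 8.7500 7.7000 7.0000]
After op 3 tick(10): ref=17.0000 raw=[25.5000 21.2500 18.7000 18.0000]
Drift of clock 3 after op 3: 18.0000 - 17.0000 = 1.0000

Answer: 1.0000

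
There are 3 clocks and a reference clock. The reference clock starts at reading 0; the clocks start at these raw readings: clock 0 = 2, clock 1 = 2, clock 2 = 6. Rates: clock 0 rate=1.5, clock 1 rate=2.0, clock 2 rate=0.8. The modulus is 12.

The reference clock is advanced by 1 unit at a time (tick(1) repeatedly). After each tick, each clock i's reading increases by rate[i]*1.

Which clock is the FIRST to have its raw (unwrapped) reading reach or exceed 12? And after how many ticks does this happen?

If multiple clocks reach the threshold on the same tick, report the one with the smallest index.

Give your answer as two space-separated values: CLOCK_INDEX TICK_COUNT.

Answer: 1 5

Derivation:
clock 0: start=2, rate=1.5, needs 12-2 = 10; ticks = ceil(10/1.5) = ceil(6.6667) = 7; reading at tick 7 = 2 + 1.5*7 = 12.5000
clock 1: start=2, rate=2.0, needs 12-2 = 10; ticks = ceil(10/2.0) = ceil(5.0000) = 5; reading at tick 5 = 2 + 2.0*5 = 12.0000
clock 2: start=6, rate=0.8, needs 12-6 = 6; ticks = ceil(6/0.8) = ceil(7.5000) = 8; reading at tick 8 = 6 + 0.8*8 = 12.4000
Minimum tick count = 5; winners = [1]; smallest index = 1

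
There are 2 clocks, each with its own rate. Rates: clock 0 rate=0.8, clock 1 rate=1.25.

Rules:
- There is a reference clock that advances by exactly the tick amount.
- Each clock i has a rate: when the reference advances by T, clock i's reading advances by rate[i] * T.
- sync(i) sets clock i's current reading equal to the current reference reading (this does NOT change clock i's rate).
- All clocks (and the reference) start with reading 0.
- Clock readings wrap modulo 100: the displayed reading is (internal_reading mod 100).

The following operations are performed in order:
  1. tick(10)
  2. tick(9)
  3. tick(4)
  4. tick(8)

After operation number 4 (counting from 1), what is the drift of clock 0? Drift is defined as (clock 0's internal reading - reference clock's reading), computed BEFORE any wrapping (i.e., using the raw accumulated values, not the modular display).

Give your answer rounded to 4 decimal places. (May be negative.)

Answer: -6.2000

Derivation:
After op 1 tick(10): ref=10.0000 raw=[8.0000 12.5000]
After op 2 tick(9): ref=19.0000 raw=[15.2000 23.7500]
After op 3 tick(4): ref=23.0000 raw=[18.4000 28.7500]
After op 4 tick(8): ref=31.0000 raw=[24.8000 38.7500]
Drift of clock 0 after op 4: 24.8000 - 31.0000 = -6.2000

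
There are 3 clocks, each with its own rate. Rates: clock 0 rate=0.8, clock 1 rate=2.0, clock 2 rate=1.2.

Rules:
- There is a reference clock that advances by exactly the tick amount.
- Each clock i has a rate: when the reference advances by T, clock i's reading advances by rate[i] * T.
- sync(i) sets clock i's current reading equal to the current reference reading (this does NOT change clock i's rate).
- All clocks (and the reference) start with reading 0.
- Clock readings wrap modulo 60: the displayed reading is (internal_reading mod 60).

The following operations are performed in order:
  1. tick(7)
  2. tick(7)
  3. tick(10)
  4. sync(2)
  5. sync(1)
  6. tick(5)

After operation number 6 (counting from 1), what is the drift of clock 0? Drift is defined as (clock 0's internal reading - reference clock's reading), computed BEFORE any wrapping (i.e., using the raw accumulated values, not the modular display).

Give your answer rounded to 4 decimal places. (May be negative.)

Answer: -5.8000

Derivation:
After op 1 tick(7): ref=7.0000 raw=[5.6000 14.0000 8.4000]
After op 2 tick(7): ref=14.0000 raw=[11.2000 28.0000 16.8000]
After op 3 tick(10): ref=24.0000 raw=[19.2000 48.0000 28.8000]
After op 4 sync(2): ref=24.0000 raw=[19.2000 48.0000 24.0000]
After op 5 sync(1): ref=24.0000 raw=[19.2000 24.0000 24.0000]
After op 6 tick(5): ref=29.0000 raw=[23.2000 34.0000 30.0000]
Drift of clock 0 after op 6: 23.2000 - 29.0000 = -5.8000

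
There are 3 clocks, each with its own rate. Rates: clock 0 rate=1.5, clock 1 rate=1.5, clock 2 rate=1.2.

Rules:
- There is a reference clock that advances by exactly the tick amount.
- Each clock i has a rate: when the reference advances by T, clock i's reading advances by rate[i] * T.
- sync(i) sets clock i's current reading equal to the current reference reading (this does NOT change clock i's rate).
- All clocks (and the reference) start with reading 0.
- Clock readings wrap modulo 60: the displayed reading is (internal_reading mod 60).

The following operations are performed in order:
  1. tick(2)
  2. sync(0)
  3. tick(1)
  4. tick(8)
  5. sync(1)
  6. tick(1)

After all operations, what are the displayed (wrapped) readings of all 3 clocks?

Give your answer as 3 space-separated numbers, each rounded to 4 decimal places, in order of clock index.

After op 1 tick(2): ref=2.0000 raw=[3.0000 3.0000 2.4000]
After op 2 sync(0): ref=2.0000 raw=[2.0000 3.0000 2.4000]
After op 3 tick(1): ref=3.0000 raw=[3.5000 4.5000 3.6000]
After op 4 tick(8): ref=11.0000 raw=[15.5000 16.5000 13.2000]
After op 5 sync(1): ref=11.0000 raw=[15.5000 11.0000 13.2000]
After op 6 tick(1): ref=12.0000 raw=[17.0000 12.5000 14.4000]
Wrap final raw readings (mod 60): 17.0000 mod 60 = 17.0000; 12.5000 mod 60 = 12.5000; 14.4000 mod 60 = 14.4000

Answer: 17.0000 12.5000 14.4000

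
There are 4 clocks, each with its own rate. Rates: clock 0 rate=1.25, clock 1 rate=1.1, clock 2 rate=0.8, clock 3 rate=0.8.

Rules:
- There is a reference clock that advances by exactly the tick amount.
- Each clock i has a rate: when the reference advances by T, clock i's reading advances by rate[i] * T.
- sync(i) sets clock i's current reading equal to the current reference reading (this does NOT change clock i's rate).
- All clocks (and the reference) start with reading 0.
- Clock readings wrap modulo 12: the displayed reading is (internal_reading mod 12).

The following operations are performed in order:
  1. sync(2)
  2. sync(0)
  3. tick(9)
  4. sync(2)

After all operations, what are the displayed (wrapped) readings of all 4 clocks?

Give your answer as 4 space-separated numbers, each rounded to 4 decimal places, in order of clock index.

Answer: 11.2500 9.9000 9.0000 7.2000

Derivation:
After op 1 sync(2): ref=0.0000 raw=[0.0000 0.0000 0.0000 0.0000]
After op 2 sync(0): ref=0.0000 raw=[0.0000 0.0000 0.0000 0.0000]
After op 3 tick(9): ref=9.0000 raw=[11.2500 9.9000 7.2000 7.2000]
After op 4 sync(2): ref=9.0000 raw=[11.2500 9.9000 9.0000 7.2000]
Wrap final raw readings (mod 12): 11.2500 mod 12 = 11.2500; 9.9000 mod 12 = 9.9000; 9.0000 mod 12 = 9.0000; 7.2000 mod 12 = 7.2000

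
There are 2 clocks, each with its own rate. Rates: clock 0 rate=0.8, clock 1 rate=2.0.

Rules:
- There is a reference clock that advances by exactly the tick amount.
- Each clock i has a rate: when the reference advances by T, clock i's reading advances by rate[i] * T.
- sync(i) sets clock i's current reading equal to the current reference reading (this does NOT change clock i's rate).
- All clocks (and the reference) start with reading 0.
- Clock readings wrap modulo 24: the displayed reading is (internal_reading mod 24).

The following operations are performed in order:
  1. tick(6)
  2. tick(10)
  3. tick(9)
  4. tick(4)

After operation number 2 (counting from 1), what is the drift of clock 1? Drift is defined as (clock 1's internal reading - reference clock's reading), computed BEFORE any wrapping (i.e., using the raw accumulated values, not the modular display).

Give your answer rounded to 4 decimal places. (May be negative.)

Answer: 16.0000

Derivation:
After op 1 tick(6): ref=6.0000 raw=[4.8000 12.0000]
After op 2 tick(10): ref=16.0000 raw=[12.8000 32.0000]
Drift of clock 1 after op 2: 32.0000 - 16.0000 = 16.0000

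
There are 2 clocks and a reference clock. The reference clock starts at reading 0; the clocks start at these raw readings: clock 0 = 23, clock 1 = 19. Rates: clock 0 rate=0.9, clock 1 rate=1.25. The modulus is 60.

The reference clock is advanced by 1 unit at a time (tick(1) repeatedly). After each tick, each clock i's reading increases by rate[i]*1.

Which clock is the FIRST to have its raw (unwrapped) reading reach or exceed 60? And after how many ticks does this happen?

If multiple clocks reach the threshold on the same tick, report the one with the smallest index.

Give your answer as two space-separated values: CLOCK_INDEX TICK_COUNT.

Answer: 1 33

Derivation:
clock 0: start=23, rate=0.9, needs 60-23 = 37; ticks = ceil(37/0.9) = ceil(41.1111) = 42; reading at tick 42 = 23 + 0.9*42 = 60.8000
clock 1: start=19, rate=1.25, needs 60-19 = 41; ticks = ceil(41/1.25) = ceil(32.8000) = 33; reading at tick 33 = 19 + 1.25*33 = 60.2500
Minimum tick count = 33; winners = [1]; smallest index = 1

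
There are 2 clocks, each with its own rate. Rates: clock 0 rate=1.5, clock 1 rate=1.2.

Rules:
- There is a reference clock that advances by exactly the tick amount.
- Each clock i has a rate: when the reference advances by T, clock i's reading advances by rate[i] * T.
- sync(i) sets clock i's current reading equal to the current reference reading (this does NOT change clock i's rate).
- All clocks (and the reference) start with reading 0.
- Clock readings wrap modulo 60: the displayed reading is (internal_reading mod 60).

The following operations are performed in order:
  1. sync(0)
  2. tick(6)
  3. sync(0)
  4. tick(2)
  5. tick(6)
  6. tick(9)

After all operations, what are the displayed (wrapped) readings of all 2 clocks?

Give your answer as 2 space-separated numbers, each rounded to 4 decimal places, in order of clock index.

Answer: 31.5000 27.6000

Derivation:
After op 1 sync(0): ref=0.0000 raw=[0.0000 0.0000]
After op 2 tick(6): ref=6.0000 raw=[9.0000 7.2000]
After op 3 sync(0): ref=6.0000 raw=[6.0000 7.2000]
After op 4 tick(2): ref=8.0000 raw=[9.0000 9.6000]
After op 5 tick(6): ref=14.0000 raw=[18.0000 16.8000]
After op 6 tick(9): ref=23.0000 raw=[31.5000 27.6000]
Wrap final raw readings (mod 60): 31.5000 mod 60 = 31.5000; 27.6000 mod 60 = 27.6000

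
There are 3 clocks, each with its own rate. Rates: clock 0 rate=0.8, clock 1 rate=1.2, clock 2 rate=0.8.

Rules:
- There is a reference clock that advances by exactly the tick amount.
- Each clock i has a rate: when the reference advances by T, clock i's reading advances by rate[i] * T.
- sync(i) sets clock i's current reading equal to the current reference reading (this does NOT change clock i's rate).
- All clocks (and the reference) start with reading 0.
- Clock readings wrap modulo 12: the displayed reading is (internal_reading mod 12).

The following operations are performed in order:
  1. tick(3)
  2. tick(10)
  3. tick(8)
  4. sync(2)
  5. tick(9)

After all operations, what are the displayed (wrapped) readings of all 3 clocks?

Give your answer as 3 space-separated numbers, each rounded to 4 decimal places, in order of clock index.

Answer: 0.0000 0.0000 4.2000

Derivation:
After op 1 tick(3): ref=3.0000 raw=[2.4000 3.6000 2.4000]
After op 2 tick(10): ref=13.0000 raw=[10.4000 15.6000 10.4000]
After op 3 tick(8): ref=21.0000 raw=[16.8000 25.2000 16.8000]
After op 4 sync(2): ref=21.0000 raw=[16.8000 25.2000 21.0000]
After op 5 tick(9): ref=30.0000 raw=[24.0000 36.0000 28.2000]
Wrap final raw readings (mod 12): 24.0000 mod 12 = 0.0000; 36.0000 mod 12 = 0.0000; 28.2000 mod 12 = 4.2000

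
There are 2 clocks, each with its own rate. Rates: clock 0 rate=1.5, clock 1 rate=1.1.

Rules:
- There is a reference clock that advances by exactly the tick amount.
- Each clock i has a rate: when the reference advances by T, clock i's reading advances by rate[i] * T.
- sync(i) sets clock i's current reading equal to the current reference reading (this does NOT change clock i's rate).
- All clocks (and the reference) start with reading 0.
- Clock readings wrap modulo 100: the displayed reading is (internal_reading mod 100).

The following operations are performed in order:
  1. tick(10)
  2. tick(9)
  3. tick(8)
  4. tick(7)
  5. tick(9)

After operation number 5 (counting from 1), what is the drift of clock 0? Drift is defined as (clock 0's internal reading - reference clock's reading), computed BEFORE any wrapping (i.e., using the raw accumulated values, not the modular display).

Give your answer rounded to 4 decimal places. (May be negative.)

Answer: 21.5000

Derivation:
After op 1 tick(10): ref=10.0000 raw=[15.0000 11.0000]
After op 2 tick(9): ref=19.0000 raw=[28.5000 20.9000]
After op 3 tick(8): ref=27.0000 raw=[40.5000 29.7000]
After op 4 tick(7): ref=34.0000 raw=[51.0000 37.4000]
After op 5 tick(9): ref=43.0000 raw=[64.5000 47.3000]
Drift of clock 0 after op 5: 64.5000 - 43.0000 = 21.5000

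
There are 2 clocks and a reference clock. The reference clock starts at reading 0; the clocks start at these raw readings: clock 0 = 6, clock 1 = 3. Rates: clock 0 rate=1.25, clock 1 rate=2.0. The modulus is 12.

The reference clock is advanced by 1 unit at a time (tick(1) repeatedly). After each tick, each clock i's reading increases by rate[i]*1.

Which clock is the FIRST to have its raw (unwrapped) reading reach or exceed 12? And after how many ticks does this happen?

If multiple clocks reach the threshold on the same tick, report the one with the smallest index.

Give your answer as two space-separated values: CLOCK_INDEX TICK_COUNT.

clock 0: start=6, rate=1.25, needs 12-6 = 6; ticks = ceil(6/1.25) = ceil(4.8000) = 5; reading at tick 5 = 6 + 1.25*5 = 12.2500
clock 1: start=3, rate=2.0, needs 12-3 = 9; ticks = ceil(9/2.0) = ceil(4.5000) = 5; reading at tick 5 = 3 + 2.0*5 = 13.0000
Minimum tick count = 5; winners = [0, 1]; smallest index = 0

Answer: 0 5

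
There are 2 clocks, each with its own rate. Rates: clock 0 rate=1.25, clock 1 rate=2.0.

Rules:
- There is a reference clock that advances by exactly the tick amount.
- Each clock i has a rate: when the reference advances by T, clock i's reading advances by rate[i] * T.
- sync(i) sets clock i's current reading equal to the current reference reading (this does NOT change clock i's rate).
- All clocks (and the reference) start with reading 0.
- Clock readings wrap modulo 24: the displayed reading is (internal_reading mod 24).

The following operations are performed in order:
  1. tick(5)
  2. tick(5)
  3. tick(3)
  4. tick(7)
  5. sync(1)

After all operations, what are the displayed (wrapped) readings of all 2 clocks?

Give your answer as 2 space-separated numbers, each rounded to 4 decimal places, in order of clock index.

Answer: 1.0000 20.0000

Derivation:
After op 1 tick(5): ref=5.0000 raw=[6.2500 10.0000]
After op 2 tick(5): ref=10.0000 raw=[12.5000 20.0000]
After op 3 tick(3): ref=13.0000 raw=[16.2500 26.0000]
After op 4 tick(7): ref=20.0000 raw=[25.0000 40.0000]
After op 5 sync(1): ref=20.0000 raw=[25.0000 20.0000]
Wrap final raw readings (mod 24): 25.0000 mod 24 = 1.0000; 20.0000 mod 24 = 20.0000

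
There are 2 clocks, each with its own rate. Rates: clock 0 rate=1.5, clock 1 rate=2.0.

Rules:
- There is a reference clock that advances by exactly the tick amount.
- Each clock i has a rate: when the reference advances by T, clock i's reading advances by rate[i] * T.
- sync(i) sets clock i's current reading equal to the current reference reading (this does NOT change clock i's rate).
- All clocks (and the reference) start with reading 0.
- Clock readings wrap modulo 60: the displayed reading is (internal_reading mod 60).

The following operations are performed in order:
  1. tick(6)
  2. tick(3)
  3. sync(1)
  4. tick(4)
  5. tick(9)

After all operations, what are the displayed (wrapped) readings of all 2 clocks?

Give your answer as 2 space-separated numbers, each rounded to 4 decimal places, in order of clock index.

After op 1 tick(6): ref=6.0000 raw=[9.0000 12.0000]
After op 2 tick(3): ref=9.0000 raw=[13.5000 18.0000]
After op 3 sync(1): ref=9.0000 raw=[13.5000 9.0000]
After op 4 tick(4): ref=13.0000 raw=[19.5000 17.0000]
After op 5 tick(9): ref=22.0000 raw=[33.0000 35.0000]
Wrap final raw readings (mod 60): 33.0000 mod 60 = 33.0000; 35.0000 mod 60 = 35.0000

Answer: 33.0000 35.0000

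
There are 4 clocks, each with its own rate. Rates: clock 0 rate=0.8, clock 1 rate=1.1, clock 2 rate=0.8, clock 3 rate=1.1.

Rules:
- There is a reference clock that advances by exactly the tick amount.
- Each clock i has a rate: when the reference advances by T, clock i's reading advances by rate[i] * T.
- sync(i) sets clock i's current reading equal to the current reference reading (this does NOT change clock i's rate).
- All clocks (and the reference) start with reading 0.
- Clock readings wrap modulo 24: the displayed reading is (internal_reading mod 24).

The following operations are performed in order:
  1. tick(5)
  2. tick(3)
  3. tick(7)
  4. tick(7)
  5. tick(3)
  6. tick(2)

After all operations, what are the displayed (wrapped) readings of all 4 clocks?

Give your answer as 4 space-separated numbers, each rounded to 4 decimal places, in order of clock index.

After op 1 tick(5): ref=5.0000 raw=[4.0000 5.5000 4.0000 5.5000]
After op 2 tick(3): ref=8.0000 raw=[6.4000 8.8000 6.4000 8.8000]
After op 3 tick(7): ref=15.0000 raw=[12.0000 16.5000 12.0000 16.5000]
After op 4 tick(7): ref=22.0000 raw=[17.6000 24.2000 17.6000 24.2000]
After op 5 tick(3): ref=25.0000 raw=[20.0000 27.5000 20.0000 27.5000]
After op 6 tick(2): ref=27.0000 raw=[21.6000 29.7000 21.6000 29.7000]
Wrap final raw readings (mod 24): 21.6000 mod 24 = 21.6000; 29.7000 mod 24 = 5.7000; 21.6000 mod 24 = 21.6000; 29.7000 mod 24 = 5.7000

Answer: 21.6000 5.7000 21.6000 5.7000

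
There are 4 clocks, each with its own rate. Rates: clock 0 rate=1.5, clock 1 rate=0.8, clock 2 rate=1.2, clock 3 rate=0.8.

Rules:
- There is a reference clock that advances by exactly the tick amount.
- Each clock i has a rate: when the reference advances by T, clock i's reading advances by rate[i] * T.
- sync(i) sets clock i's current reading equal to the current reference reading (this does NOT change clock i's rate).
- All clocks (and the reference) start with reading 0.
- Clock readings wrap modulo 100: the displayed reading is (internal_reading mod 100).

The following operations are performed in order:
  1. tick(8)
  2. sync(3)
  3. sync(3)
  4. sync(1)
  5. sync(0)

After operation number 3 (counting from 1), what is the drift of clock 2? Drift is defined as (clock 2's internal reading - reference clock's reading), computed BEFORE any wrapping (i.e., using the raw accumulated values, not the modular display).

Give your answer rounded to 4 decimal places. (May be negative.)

After op 1 tick(8): ref=8.0000 raw=[12.0000 6.4000 9.6000 6.4000]
After op 2 sync(3): ref=8.0000 raw=[12.0000 6.4000 9.6000 8.0000]
After op 3 sync(3): ref=8.0000 raw=[12.0000 6.4000 9.6000 8.0000]
Drift of clock 2 after op 3: 9.6000 - 8.0000 = 1.6000

Answer: 1.6000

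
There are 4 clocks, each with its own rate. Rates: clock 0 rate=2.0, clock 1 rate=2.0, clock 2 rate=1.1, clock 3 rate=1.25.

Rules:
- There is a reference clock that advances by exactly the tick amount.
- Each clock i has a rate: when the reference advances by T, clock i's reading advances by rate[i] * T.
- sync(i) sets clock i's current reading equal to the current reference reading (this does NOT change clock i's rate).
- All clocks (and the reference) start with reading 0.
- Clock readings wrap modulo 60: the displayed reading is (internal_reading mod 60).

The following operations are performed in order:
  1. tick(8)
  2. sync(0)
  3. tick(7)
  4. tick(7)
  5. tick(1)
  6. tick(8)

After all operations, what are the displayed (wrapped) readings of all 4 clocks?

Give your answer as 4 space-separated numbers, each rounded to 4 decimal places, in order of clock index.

Answer: 54.0000 2.0000 34.1000 38.7500

Derivation:
After op 1 tick(8): ref=8.0000 raw=[16.0000 16.0000 8.8000 10.0000]
After op 2 sync(0): ref=8.0000 raw=[8.0000 16.0000 8.8000 10.0000]
After op 3 tick(7): ref=15.0000 raw=[22.0000 30.0000 16.5000 18.7500]
After op 4 tick(7): ref=22.0000 raw=[36.0000 44.0000 24.2000 27.5000]
After op 5 tick(1): ref=23.0000 raw=[38.0000 46.0000 25.3000 28.7500]
After op 6 tick(8): ref=31.0000 raw=[54.0000 62.0000 34.1000 38.7500]
Wrap final raw readings (mod 60): 54.0000 mod 60 = 54.0000; 62.0000 mod 60 = 2.0000; 34.1000 mod 60 = 34.1000; 38.7500 mod 60 = 38.7500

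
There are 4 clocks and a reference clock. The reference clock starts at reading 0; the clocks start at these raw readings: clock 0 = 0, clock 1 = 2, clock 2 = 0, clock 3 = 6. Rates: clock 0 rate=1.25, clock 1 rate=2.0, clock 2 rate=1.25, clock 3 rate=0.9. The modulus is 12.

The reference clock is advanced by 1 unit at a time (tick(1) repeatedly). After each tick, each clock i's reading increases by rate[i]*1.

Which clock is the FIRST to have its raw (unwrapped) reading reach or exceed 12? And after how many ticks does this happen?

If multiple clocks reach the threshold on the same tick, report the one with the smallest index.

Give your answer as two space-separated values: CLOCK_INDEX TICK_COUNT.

Answer: 1 5

Derivation:
clock 0: start=0, rate=1.25, needs 12-0 = 12; ticks = ceil(12/1.25) = ceil(9.6000) = 10; reading at tick 10 = 0 + 1.25*10 = 12.5000
clock 1: start=2, rate=2.0, needs 12-2 = 10; ticks = ceil(10/2.0) = ceil(5.0000) = 5; reading at tick 5 = 2 + 2.0*5 = 12.0000
clock 2: start=0, rate=1.25, needs 12-0 = 12; ticks = ceil(12/1.25) = ceil(9.6000) = 10; reading at tick 10 = 0 + 1.25*10 = 12.5000
clock 3: start=6, rate=0.9, needs 12-6 = 6; ticks = ceil(6/0.9) = ceil(6.6667) = 7; reading at tick 7 = 6 + 0.9*7 = 12.3000
Minimum tick count = 5; winners = [1]; smallest index = 1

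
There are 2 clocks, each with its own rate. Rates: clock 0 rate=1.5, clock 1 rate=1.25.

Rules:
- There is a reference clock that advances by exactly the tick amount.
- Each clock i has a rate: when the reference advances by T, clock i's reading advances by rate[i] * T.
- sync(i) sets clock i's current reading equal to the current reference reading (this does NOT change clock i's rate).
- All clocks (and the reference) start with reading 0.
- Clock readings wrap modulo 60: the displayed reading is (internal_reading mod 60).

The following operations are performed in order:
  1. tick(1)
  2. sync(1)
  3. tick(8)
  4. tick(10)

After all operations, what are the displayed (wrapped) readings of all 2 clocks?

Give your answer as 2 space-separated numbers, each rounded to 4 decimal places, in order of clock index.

After op 1 tick(1): ref=1.0000 raw=[1.5000 1.2500]
After op 2 sync(1): ref=1.0000 raw=[1.5000 1.0000]
After op 3 tick(8): ref=9.0000 raw=[13.5000 11.0000]
After op 4 tick(10): ref=19.0000 raw=[28.5000 23.5000]
Wrap final raw readings (mod 60): 28.5000 mod 60 = 28.5000; 23.5000 mod 60 = 23.5000

Answer: 28.5000 23.5000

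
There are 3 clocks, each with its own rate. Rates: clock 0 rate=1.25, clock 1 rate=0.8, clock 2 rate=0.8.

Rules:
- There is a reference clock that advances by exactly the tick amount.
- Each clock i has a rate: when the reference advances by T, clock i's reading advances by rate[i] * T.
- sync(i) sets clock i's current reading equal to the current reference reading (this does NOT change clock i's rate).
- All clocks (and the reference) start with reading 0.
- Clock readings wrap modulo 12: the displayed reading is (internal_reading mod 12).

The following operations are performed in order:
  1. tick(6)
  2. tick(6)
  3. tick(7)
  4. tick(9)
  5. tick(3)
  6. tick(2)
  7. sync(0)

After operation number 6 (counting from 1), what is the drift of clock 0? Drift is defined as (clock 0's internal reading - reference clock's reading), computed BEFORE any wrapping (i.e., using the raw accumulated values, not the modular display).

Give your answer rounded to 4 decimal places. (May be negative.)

Answer: 8.2500

Derivation:
After op 1 tick(6): ref=6.0000 raw=[7.5000 4.8000 4.8000]
After op 2 tick(6): ref=12.0000 raw=[15.0000 9.6000 9.6000]
After op 3 tick(7): ref=19.0000 raw=[23.7500 15.2000 15.2000]
After op 4 tick(9): ref=28.0000 raw=[35.0000 22.4000 22.4000]
After op 5 tick(3): ref=31.0000 raw=[38.7500 24.8000 24.8000]
After op 6 tick(2): ref=33.0000 raw=[41.2500 26.4000 26.4000]
Drift of clock 0 after op 6: 41.2500 - 33.0000 = 8.2500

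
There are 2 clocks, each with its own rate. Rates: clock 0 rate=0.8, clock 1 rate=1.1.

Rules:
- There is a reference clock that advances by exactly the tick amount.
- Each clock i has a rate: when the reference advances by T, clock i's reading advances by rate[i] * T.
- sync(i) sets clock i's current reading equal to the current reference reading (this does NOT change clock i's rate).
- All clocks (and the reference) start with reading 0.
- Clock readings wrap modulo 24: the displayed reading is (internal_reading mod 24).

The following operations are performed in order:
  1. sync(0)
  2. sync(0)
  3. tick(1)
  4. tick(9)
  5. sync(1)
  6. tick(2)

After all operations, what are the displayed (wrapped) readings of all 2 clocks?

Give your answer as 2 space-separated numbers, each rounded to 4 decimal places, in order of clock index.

Answer: 9.6000 12.2000

Derivation:
After op 1 sync(0): ref=0.0000 raw=[0.0000 0.0000]
After op 2 sync(0): ref=0.0000 raw=[0.0000 0.0000]
After op 3 tick(1): ref=1.0000 raw=[0.8000 1.1000]
After op 4 tick(9): ref=10.0000 raw=[8.0000 11.0000]
After op 5 sync(1): ref=10.0000 raw=[8.0000 10.0000]
After op 6 tick(2): ref=12.0000 raw=[9.6000 12.2000]
Wrap final raw readings (mod 24): 9.6000 mod 24 = 9.6000; 12.2000 mod 24 = 12.2000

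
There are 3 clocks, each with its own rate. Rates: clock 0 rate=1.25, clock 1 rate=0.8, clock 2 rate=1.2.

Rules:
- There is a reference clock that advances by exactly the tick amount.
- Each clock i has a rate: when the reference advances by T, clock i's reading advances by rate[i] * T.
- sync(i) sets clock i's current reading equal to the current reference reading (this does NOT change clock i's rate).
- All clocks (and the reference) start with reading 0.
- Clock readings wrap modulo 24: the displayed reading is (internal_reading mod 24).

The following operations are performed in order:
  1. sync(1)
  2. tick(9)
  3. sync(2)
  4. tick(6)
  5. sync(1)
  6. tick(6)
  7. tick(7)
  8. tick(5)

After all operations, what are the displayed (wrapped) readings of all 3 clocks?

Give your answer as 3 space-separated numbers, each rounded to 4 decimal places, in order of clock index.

After op 1 sync(1): ref=0.0000 raw=[0.0000 0.0000 0.0000]
After op 2 tick(9): ref=9.0000 raw=[11.2500 7.2000 10.8000]
After op 3 sync(2): ref=9.0000 raw=[11.2500 7.2000 9.0000]
After op 4 tick(6): ref=15.0000 raw=[18.7500 12.0000 16.2000]
After op 5 sync(1): ref=15.0000 raw=[18.7500 15.0000 16.2000]
After op 6 tick(6): ref=21.0000 raw=[26.2500 19.8000 23.4000]
After op 7 tick(7): ref=28.0000 raw=[35.0000 25.4000 31.8000]
After op 8 tick(5): ref=33.0000 raw=[41.2500 29.4000 37.8000]
Wrap final raw readings (mod 24): 41.2500 mod 24 = 17.2500; 29.4000 mod 24 = 5.4000; 37.8000 mod 24 = 13.8000

Answer: 17.2500 5.4000 13.8000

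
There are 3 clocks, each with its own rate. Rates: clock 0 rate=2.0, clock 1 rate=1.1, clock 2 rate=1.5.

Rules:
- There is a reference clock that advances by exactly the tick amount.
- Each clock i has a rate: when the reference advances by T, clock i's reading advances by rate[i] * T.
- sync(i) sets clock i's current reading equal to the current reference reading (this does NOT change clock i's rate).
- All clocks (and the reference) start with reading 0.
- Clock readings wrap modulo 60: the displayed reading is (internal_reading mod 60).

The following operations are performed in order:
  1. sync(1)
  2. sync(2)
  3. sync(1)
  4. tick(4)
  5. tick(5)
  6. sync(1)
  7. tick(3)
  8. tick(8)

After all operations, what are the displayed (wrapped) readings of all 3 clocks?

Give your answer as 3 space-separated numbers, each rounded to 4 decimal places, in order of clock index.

Answer: 40.0000 21.1000 30.0000

Derivation:
After op 1 sync(1): ref=0.0000 raw=[0.0000 0.0000 0.0000]
After op 2 sync(2): ref=0.0000 raw=[0.0000 0.0000 0.0000]
After op 3 sync(1): ref=0.0000 raw=[0.0000 0.0000 0.0000]
After op 4 tick(4): ref=4.0000 raw=[8.0000 4.4000 6.0000]
After op 5 tick(5): ref=9.0000 raw=[18.0000 9.9000 13.5000]
After op 6 sync(1): ref=9.0000 raw=[18.0000 9.0000 13.5000]
After op 7 tick(3): ref=12.0000 raw=[24.0000 12.3000 18.0000]
After op 8 tick(8): ref=20.0000 raw=[40.0000 21.1000 30.0000]
Wrap final raw readings (mod 60): 40.0000 mod 60 = 40.0000; 21.1000 mod 60 = 21.1000; 30.0000 mod 60 = 30.0000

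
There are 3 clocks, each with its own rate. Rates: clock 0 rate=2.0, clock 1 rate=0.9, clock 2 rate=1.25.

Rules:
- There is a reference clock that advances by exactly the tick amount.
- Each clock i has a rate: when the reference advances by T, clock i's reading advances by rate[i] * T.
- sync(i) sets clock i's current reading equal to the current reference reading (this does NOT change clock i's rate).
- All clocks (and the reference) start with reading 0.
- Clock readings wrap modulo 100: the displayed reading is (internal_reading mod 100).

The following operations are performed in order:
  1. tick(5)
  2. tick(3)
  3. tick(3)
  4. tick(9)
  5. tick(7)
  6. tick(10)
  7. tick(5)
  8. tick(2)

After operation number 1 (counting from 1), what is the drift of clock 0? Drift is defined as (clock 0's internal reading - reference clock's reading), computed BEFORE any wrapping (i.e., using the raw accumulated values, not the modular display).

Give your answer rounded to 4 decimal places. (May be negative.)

After op 1 tick(5): ref=5.0000 raw=[10.0000 4.5000 6.2500]
Drift of clock 0 after op 1: 10.0000 - 5.0000 = 5.0000

Answer: 5.0000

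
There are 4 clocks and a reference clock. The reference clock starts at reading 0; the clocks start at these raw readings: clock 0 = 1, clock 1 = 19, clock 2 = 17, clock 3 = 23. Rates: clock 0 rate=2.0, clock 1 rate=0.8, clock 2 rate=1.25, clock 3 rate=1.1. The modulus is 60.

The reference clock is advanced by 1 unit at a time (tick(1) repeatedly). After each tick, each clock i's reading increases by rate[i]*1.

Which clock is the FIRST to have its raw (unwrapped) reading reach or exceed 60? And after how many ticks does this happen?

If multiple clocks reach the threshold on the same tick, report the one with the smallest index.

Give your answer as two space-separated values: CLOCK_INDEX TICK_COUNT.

clock 0: start=1, rate=2.0, needs 60-1 = 59; ticks = ceil(59/2.0) = ceil(29.5000) = 30; reading at tick 30 = 1 + 2.0*30 = 61.0000
clock 1: start=19, rate=0.8, needs 60-19 = 41; ticks = ceil(41/0.8) = ceil(51.2500) = 52; reading at tick 52 = 19 + 0.8*52 = 60.6000
clock 2: start=17, rate=1.25, needs 60-17 = 43; ticks = ceil(43/1.25) = ceil(34.4000) = 35; reading at tick 35 = 17 + 1.25*35 = 60.7500
clock 3: start=23, rate=1.1, needs 60-23 = 37; ticks = ceil(37/1.1) = ceil(33.6364) = 34; reading at tick 34 = 23 + 1.1*34 = 60.4000
Minimum tick count = 30; winners = [0]; smallest index = 0

Answer: 0 30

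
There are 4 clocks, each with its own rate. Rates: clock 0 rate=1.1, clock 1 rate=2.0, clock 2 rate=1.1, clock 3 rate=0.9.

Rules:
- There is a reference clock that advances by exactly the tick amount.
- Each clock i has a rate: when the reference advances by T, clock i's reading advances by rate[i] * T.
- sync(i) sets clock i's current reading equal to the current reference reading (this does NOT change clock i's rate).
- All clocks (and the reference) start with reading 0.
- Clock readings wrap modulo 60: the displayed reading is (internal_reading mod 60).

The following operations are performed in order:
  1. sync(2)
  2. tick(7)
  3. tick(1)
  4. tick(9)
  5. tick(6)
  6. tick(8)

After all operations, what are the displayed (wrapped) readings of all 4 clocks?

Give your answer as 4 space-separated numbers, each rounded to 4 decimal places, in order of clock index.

Answer: 34.1000 2.0000 34.1000 27.9000

Derivation:
After op 1 sync(2): ref=0.0000 raw=[0.0000 0.0000 0.0000 0.0000]
After op 2 tick(7): ref=7.0000 raw=[7.7000 14.0000 7.7000 6.3000]
After op 3 tick(1): ref=8.0000 raw=[8.8000 16.0000 8.8000 7.2000]
After op 4 tick(9): ref=17.0000 raw=[18.7000 34.0000 18.7000 15.3000]
After op 5 tick(6): ref=23.0000 raw=[25.3000 46.0000 25.3000 20.7000]
After op 6 tick(8): ref=31.0000 raw=[34.1000 62.0000 34.1000 27.9000]
Wrap final raw readings (mod 60): 34.1000 mod 60 = 34.1000; 62.0000 mod 60 = 2.0000; 34.1000 mod 60 = 34.1000; 27.9000 mod 60 = 27.9000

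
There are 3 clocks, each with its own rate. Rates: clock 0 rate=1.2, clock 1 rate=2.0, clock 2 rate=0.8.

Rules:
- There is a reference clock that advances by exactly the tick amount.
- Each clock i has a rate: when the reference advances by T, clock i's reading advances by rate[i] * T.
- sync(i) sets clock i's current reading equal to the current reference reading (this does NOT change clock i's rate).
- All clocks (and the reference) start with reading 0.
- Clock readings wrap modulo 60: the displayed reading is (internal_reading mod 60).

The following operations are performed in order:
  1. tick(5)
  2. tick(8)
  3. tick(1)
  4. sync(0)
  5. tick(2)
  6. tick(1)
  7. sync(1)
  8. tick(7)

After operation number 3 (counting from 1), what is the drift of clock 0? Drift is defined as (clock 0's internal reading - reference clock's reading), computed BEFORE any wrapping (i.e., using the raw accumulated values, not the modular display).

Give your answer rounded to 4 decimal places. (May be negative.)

Answer: 2.8000

Derivation:
After op 1 tick(5): ref=5.0000 raw=[6.0000 10.0000 4.0000]
After op 2 tick(8): ref=13.0000 raw=[15.6000 26.0000 10.4000]
After op 3 tick(1): ref=14.0000 raw=[16.8000 28.0000 11.2000]
Drift of clock 0 after op 3: 16.8000 - 14.0000 = 2.8000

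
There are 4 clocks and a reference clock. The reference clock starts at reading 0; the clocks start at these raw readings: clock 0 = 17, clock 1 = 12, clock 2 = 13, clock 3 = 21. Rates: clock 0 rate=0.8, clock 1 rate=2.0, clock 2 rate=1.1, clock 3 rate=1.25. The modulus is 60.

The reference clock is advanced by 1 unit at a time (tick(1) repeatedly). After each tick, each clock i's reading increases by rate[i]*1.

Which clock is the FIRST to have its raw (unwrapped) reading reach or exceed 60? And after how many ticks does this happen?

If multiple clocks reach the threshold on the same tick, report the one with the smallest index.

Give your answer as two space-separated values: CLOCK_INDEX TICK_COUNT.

Answer: 1 24

Derivation:
clock 0: start=17, rate=0.8, needs 60-17 = 43; ticks = ceil(43/0.8) = ceil(53.7500) = 54; reading at tick 54 = 17 + 0.8*54 = 60.2000
clock 1: start=12, rate=2.0, needs 60-12 = 48; ticks = ceil(48/2.0) = ceil(24.0000) = 24; reading at tick 24 = 12 + 2.0*24 = 60.0000
clock 2: start=13, rate=1.1, needs 60-13 = 47; ticks = ceil(47/1.1) = ceil(42.7273) = 43; reading at tick 43 = 13 + 1.1*43 = 60.3000
clock 3: start=21, rate=1.25, needs 60-21 = 39; ticks = ceil(39/1.25) = ceil(31.2000) = 32; reading at tick 32 = 21 + 1.25*32 = 61.0000
Minimum tick count = 24; winners = [1]; smallest index = 1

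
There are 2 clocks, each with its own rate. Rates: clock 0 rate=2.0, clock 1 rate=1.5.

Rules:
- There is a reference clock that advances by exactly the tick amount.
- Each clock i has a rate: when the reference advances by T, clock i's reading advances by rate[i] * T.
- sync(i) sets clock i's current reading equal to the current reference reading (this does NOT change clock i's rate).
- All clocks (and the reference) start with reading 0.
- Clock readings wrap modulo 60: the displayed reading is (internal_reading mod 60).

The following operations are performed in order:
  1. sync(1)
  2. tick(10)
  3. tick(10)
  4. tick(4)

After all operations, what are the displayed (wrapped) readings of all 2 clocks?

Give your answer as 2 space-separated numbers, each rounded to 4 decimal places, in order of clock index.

Answer: 48.0000 36.0000

Derivation:
After op 1 sync(1): ref=0.0000 raw=[0.0000 0.0000]
After op 2 tick(10): ref=10.0000 raw=[20.0000 15.0000]
After op 3 tick(10): ref=20.0000 raw=[40.0000 30.0000]
After op 4 tick(4): ref=24.0000 raw=[48.0000 36.0000]
Wrap final raw readings (mod 60): 48.0000 mod 60 = 48.0000; 36.0000 mod 60 = 36.0000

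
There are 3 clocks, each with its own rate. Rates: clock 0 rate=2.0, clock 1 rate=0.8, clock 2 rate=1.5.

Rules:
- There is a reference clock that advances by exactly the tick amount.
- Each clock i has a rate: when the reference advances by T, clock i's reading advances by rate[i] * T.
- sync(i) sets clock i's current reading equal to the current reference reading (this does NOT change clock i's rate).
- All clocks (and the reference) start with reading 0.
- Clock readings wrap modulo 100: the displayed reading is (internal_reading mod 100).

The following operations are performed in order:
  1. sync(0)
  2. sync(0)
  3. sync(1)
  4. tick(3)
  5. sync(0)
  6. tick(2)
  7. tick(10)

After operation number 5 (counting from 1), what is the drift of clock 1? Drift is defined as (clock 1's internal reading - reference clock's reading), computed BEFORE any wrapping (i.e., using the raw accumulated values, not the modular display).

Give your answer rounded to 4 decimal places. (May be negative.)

After op 1 sync(0): ref=0.0000 raw=[0.0000 0.0000 0.0000]
After op 2 sync(0): ref=0.0000 raw=[0.0000 0.0000 0.0000]
After op 3 sync(1): ref=0.0000 raw=[0.0000 0.0000 0.0000]
After op 4 tick(3): ref=3.0000 raw=[6.0000 2.4000 4.5000]
After op 5 sync(0): ref=3.0000 raw=[3.0000 2.4000 4.5000]
Drift of clock 1 after op 5: 2.4000 - 3.0000 = -0.6000

Answer: -0.6000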